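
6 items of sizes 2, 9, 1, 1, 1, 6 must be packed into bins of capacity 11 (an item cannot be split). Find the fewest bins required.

Total = 9 + 6 + 2 + 1 + 1 + 1 = 20.
Lower bound: ⌈20/11⌉ = 2 bins.
A packing using 2 bins:
  bin 1: 9 + 2 = 11
  bin 2: 6 + 1 + 1 + 1 = 9
This matches the lower bound, so 2 is optimal.

2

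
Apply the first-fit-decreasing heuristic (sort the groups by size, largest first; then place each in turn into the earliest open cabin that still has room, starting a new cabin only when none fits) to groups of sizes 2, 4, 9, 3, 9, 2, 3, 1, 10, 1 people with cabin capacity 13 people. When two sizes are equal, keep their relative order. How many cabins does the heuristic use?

Sorted descending: 10, 9, 9, 4, 3, 3, 2, 2, 1, 1.
  10 → cabin 1 (new)  [load 10/13]
  9 → cabin 2 (new)  [load 9/13]
  9 → cabin 3 (new)  [load 9/13]
  4 → cabin 2  [load 13/13]
  3 → cabin 1  [load 13/13]
  3 → cabin 3  [load 12/13]
  2 → cabin 4 (new)  [load 2/13]
  2 → cabin 4  [load 4/13]
  1 → cabin 3  [load 13/13]
  1 → cabin 4  [load 5/13]
4 cabins opened.

4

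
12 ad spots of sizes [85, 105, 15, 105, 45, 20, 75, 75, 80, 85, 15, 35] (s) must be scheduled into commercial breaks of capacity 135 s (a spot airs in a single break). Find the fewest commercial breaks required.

7

Total = 105 + 105 + 85 + 85 + 80 + 75 + 75 + 45 + 35 + 20 + 15 + 15 = 740 s.
Lower bound: ⌈740/135⌉ = 6 commercial breaks.
Also, 7 ad spots each exceed 135/2 s, and no two of those can share a break, so at least 7 commercial breaks are needed.
A packing using 7 commercial breaks:
  break 1: 105 + 20 = 125
  break 2: 105 + 15 + 15 = 135
  break 3: 85 + 45 = 130
  break 4: 85 + 35 = 120
  break 5: 80 = 80
  break 6: 75 = 75
  break 7: 75 = 75
This matches the lower bound, so 7 is optimal.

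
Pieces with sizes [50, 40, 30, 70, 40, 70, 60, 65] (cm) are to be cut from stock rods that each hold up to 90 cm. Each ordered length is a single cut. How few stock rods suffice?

6

Total = 70 + 70 + 65 + 60 + 50 + 40 + 40 + 30 = 425 cm.
Lower bound: ⌈425/90⌉ = 5 stock rods.
A packing using 6 stock rods:
  stock rod 1: 70 = 70
  stock rod 2: 70 = 70
  stock rod 3: 65 = 65
  stock rod 4: 60 + 30 = 90
  stock rod 5: 50 + 40 = 90
  stock rod 6: 40 = 40
No arrangement into 5 stock rods stays within capacity, so 6 is optimal.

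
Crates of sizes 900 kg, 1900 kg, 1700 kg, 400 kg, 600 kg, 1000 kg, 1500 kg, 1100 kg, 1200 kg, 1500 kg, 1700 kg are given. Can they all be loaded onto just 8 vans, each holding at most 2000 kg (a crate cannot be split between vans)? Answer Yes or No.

Yes

A valid assignment using 8 vans:
  van 1: 1900 = 1900
  van 2: 1700 = 1700
  van 3: 1700 = 1700
  van 4: 1500 + 400 = 1900
  van 5: 1500 = 1500
  van 6: 1200 + 600 = 1800
  van 7: 1100 + 900 = 2000
  van 8: 1000 = 1000
Every load is within 2000 kg, so 8 vans suffice.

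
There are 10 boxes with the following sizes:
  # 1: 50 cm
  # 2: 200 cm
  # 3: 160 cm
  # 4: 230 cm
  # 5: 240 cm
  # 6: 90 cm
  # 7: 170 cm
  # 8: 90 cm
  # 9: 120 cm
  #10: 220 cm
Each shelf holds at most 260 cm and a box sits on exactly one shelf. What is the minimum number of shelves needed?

Total = 240 + 230 + 220 + 200 + 170 + 160 + 120 + 90 + 90 + 50 = 1570 cm.
Lower bound: ⌈1570/260⌉ = 7 shelves.
A packing using 7 shelves:
  shelf 1: 240 = 240
  shelf 2: 230 = 230
  shelf 3: 220 = 220
  shelf 4: 200 + 50 = 250
  shelf 5: 170 + 90 = 260
  shelf 6: 160 + 90 = 250
  shelf 7: 120 = 120
This matches the lower bound, so 7 is optimal.

7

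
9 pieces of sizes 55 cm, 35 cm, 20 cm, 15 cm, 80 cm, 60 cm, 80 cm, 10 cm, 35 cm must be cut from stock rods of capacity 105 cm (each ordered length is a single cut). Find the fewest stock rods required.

4

Total = 80 + 80 + 60 + 55 + 35 + 35 + 20 + 15 + 10 = 390 cm.
Lower bound: ⌈390/105⌉ = 4 stock rods.
A packing using 4 stock rods:
  stock rod 1: 80 + 20 = 100
  stock rod 2: 80 + 15 + 10 = 105
  stock rod 3: 60 + 35 = 95
  stock rod 4: 55 + 35 = 90
This matches the lower bound, so 4 is optimal.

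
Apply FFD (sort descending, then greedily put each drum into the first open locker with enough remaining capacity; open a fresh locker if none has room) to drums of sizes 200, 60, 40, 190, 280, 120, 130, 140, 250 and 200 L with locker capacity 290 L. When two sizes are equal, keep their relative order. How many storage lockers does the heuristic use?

7

Sorted descending: 280, 250, 200, 200, 190, 140, 130, 120, 60, 40.
  280 → locker 1 (new)  [load 280/290]
  250 → locker 2 (new)  [load 250/290]
  200 → locker 3 (new)  [load 200/290]
  200 → locker 4 (new)  [load 200/290]
  190 → locker 5 (new)  [load 190/290]
  140 → locker 6 (new)  [load 140/290]
  130 → locker 6  [load 270/290]
  120 → locker 7 (new)  [load 120/290]
  60 → locker 3  [load 260/290]
  40 → locker 2  [load 290/290]
7 storage lockers opened.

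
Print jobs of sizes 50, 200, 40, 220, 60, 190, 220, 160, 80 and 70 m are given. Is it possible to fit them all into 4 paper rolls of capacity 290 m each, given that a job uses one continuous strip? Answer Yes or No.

Total = 1290 m; ⌈1290/290⌉ = 5.
At least 5 paper rolls are required, but only 4 are allowed.

No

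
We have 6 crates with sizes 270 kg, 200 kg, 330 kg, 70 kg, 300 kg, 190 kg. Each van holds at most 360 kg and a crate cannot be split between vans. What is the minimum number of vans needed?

5

Total = 330 + 300 + 270 + 200 + 190 + 70 = 1360 kg.
Lower bound: ⌈1360/360⌉ = 4 vans.
Also, 5 crates each exceed 180 kg, and no two of those can share a van, so at least 5 vans are needed.
A packing using 5 vans:
  van 1: 330 = 330
  van 2: 300 = 300
  van 3: 270 + 70 = 340
  van 4: 200 = 200
  van 5: 190 = 190
This matches the lower bound, so 5 is optimal.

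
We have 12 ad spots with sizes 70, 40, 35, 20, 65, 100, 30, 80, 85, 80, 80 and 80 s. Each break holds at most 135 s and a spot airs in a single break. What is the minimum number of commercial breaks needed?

7

Total = 100 + 85 + 80 + 80 + 80 + 80 + 70 + 65 + 40 + 35 + 30 + 20 = 765 s.
Lower bound: ⌈765/135⌉ = 6 commercial breaks.
Also, 7 ad spots each exceed 135/2 s, and no two of those can share a break, so at least 7 commercial breaks are needed.
A packing using 7 commercial breaks:
  break 1: 100 + 35 = 135
  break 2: 85 + 40 = 125
  break 3: 80 + 30 + 20 = 130
  break 4: 80 = 80
  break 5: 80 = 80
  break 6: 80 = 80
  break 7: 70 + 65 = 135
This matches the lower bound, so 7 is optimal.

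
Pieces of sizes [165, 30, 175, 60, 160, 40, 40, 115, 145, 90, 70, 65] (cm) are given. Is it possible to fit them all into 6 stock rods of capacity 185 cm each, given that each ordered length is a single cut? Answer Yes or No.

Total = 1155 cm; ⌈1155/185⌉ = 7.
At least 7 stock rods are required, but only 6 are allowed.

No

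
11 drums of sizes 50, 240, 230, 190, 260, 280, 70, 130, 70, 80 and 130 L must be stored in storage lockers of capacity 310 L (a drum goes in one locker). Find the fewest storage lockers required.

Total = 280 + 260 + 240 + 230 + 190 + 130 + 130 + 80 + 70 + 70 + 50 = 1730 L.
Lower bound: ⌈1730/310⌉ = 6 storage lockers.
A packing using 6 storage lockers:
  locker 1: 280 = 280
  locker 2: 260 + 50 = 310
  locker 3: 240 + 70 = 310
  locker 4: 230 + 80 = 310
  locker 5: 190 + 70 = 260
  locker 6: 130 + 130 = 260
This matches the lower bound, so 6 is optimal.

6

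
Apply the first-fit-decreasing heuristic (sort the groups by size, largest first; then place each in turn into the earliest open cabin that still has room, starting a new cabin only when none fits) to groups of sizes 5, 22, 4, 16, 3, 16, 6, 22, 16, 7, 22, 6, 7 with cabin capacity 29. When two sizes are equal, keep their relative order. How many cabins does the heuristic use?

6

Sorted descending: 22, 22, 22, 16, 16, 16, 7, 7, 6, 6, 5, 4, 3.
  22 → cabin 1 (new)  [load 22/29]
  22 → cabin 2 (new)  [load 22/29]
  22 → cabin 3 (new)  [load 22/29]
  16 → cabin 4 (new)  [load 16/29]
  16 → cabin 5 (new)  [load 16/29]
  16 → cabin 6 (new)  [load 16/29]
  7 → cabin 1  [load 29/29]
  7 → cabin 2  [load 29/29]
  6 → cabin 3  [load 28/29]
  6 → cabin 4  [load 22/29]
  5 → cabin 4  [load 27/29]
  4 → cabin 5  [load 20/29]
  3 → cabin 5  [load 23/29]
6 cabins opened.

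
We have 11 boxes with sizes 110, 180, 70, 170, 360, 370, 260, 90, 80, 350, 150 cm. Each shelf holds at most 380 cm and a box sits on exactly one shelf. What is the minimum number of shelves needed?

Total = 370 + 360 + 350 + 260 + 180 + 170 + 150 + 110 + 90 + 80 + 70 = 2190 cm.
Lower bound: ⌈2190/380⌉ = 6 shelves.
A packing using 7 shelves:
  shelf 1: 370 = 370
  shelf 2: 360 = 360
  shelf 3: 350 = 350
  shelf 4: 260 + 110 = 370
  shelf 5: 180 + 170 = 350
  shelf 6: 150 + 90 + 80 = 320
  shelf 7: 70 = 70
No arrangement into 6 shelves stays within capacity, so 7 is optimal.

7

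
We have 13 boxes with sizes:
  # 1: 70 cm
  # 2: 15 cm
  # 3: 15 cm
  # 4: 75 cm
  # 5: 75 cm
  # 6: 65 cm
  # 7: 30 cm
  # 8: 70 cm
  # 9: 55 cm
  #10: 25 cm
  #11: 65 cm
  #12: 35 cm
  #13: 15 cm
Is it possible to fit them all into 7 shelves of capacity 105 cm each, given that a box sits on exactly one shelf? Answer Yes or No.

A valid assignment using 7 shelves:
  shelf 1: 75 + 30 = 105
  shelf 2: 75 + 25 = 100
  shelf 3: 70 + 35 = 105
  shelf 4: 70 + 15 + 15 = 100
  shelf 5: 65 + 15 = 80
  shelf 6: 65 = 65
  shelf 7: 55 = 55
Every load is within 105 cm, so 7 shelves suffice.

Yes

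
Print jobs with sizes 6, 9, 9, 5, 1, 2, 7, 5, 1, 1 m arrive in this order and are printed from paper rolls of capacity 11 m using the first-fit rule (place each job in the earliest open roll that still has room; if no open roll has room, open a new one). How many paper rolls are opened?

  6 → roll 1 (new)  [load 6/11]
  9 → roll 2 (new)  [load 9/11]
  9 → roll 3 (new)  [load 9/11]
  5 → roll 1  [load 11/11]
  1 → roll 2  [load 10/11]
  2 → roll 3  [load 11/11]
  7 → roll 4 (new)  [load 7/11]
  5 → roll 5 (new)  [load 5/11]
  1 → roll 2  [load 11/11]
  1 → roll 4  [load 8/11]
5 paper rolls opened.

5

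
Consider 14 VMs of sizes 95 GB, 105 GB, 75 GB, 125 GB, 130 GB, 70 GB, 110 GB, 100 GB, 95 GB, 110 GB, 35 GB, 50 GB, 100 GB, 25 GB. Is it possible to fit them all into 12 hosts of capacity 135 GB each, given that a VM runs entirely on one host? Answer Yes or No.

A valid assignment using 11 hosts:
  host 1: 130 = 130
  host 2: 125 = 125
  host 3: 110 + 25 = 135
  host 4: 110 = 110
  host 5: 105 = 105
  host 6: 100 + 35 = 135
  host 7: 100 = 100
  host 8: 95 = 95
  host 9: 95 = 95
  host 10: 75 + 50 = 125
  host 11: 70 = 70
That uses only 11 ≤ 12, so 12 hosts are enough.

Yes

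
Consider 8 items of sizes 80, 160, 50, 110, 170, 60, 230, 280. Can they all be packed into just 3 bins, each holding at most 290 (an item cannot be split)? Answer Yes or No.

Total = 1140; ⌈1140/290⌉ = 4.
At least 4 bins are required, but only 3 are allowed.

No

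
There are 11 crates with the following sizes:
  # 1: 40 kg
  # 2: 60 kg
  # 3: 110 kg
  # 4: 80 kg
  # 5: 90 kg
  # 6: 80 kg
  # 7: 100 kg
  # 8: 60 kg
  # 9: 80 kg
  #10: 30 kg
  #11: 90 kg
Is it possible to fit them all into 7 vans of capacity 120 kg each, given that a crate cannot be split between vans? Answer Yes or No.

Total = 820 kg; ⌈820/120⌉ = 7.
The bound of 7 does not rule out 7, but exhaustive search shows no assignment into 7 vans of capacity 120 kg exists — the minimum is 8.

No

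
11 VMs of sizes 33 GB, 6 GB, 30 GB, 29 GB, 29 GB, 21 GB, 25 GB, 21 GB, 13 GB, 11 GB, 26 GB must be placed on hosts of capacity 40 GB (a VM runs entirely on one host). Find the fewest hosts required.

Total = 33 + 30 + 29 + 29 + 26 + 25 + 21 + 21 + 13 + 11 + 6 = 244 GB.
Lower bound: ⌈244/40⌉ = 7 hosts.
Also, 8 VMs each exceed 20 GB, and no two of those can share a host, so at least 8 hosts are needed.
A packing using 8 hosts:
  host 1: 33 + 6 = 39
  host 2: 30 = 30
  host 3: 29 + 11 = 40
  host 4: 29 = 29
  host 5: 26 + 13 = 39
  host 6: 25 = 25
  host 7: 21 = 21
  host 8: 21 = 21
This matches the lower bound, so 8 is optimal.

8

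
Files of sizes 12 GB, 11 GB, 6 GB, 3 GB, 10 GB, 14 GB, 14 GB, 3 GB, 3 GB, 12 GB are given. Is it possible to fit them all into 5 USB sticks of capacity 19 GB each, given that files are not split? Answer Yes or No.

No

Total = 88 GB; ⌈88/19⌉ = 5.
6 files each exceed half the capacity and cannot share a USB stick, forcing at least 6 USB sticks.
At least 6 USB sticks are required, but only 5 are allowed.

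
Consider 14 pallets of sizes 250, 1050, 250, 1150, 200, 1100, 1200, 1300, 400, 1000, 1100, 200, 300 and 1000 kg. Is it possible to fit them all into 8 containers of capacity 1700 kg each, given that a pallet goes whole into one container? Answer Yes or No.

Yes

A valid assignment using 8 containers:
  container 1: 1300 + 400 = 1700
  container 2: 1200 + 300 + 200 = 1700
  container 3: 1150 + 250 + 250 = 1650
  container 4: 1100 + 200 = 1300
  container 5: 1100 = 1100
  container 6: 1050 = 1050
  container 7: 1000 = 1000
  container 8: 1000 = 1000
Every load is within 1700 kg, so 8 containers suffice.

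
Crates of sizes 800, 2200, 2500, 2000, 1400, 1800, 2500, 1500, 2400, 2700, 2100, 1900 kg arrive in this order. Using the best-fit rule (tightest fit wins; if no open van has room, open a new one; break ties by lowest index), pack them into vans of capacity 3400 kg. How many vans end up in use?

9

  800 → van 1 (new)  [load 800/3400]
  2200 → van 1  [load 3000/3400]
  2500 → van 2 (new)  [load 2500/3400]
  2000 → van 3 (new)  [load 2000/3400]
  1400 → van 3  [load 3400/3400]
  1800 → van 4 (new)  [load 1800/3400]
  2500 → van 5 (new)  [load 2500/3400]
  1500 → van 4  [load 3300/3400]
  2400 → van 6 (new)  [load 2400/3400]
  2700 → van 7 (new)  [load 2700/3400]
  2100 → van 8 (new)  [load 2100/3400]
  1900 → van 9 (new)  [load 1900/3400]
9 vans opened.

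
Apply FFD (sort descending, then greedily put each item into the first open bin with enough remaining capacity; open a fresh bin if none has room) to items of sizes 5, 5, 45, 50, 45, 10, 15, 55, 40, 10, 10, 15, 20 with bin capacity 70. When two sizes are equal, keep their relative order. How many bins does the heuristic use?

5

Sorted descending: 55, 50, 45, 45, 40, 20, 15, 15, 10, 10, 10, 5, 5.
  55 → bin 1 (new)  [load 55/70]
  50 → bin 2 (new)  [load 50/70]
  45 → bin 3 (new)  [load 45/70]
  45 → bin 4 (new)  [load 45/70]
  40 → bin 5 (new)  [load 40/70]
  20 → bin 2  [load 70/70]
  15 → bin 1  [load 70/70]
  15 → bin 3  [load 60/70]
  10 → bin 3  [load 70/70]
  10 → bin 4  [load 55/70]
  10 → bin 4  [load 65/70]
  5 → bin 4  [load 70/70]
  5 → bin 5  [load 45/70]
5 bins opened.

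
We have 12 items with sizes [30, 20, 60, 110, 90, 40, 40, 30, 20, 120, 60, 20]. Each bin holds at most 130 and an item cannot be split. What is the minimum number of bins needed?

Total = 120 + 110 + 90 + 60 + 60 + 40 + 40 + 30 + 30 + 20 + 20 + 20 = 640.
Lower bound: ⌈640/130⌉ = 5 bins.
A packing using 5 bins:
  bin 1: 120 = 120
  bin 2: 110 + 20 = 130
  bin 3: 90 + 40 = 130
  bin 4: 60 + 40 + 30 = 130
  bin 5: 60 + 30 + 20 + 20 = 130
This matches the lower bound, so 5 is optimal.

5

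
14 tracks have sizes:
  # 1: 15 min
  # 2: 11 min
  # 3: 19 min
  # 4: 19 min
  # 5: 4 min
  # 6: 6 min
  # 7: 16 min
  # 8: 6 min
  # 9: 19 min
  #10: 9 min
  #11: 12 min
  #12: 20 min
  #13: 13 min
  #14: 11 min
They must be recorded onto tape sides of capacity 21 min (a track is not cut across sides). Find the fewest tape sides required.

Total = 20 + 19 + 19 + 19 + 16 + 15 + 13 + 12 + 11 + 11 + 9 + 6 + 6 + 4 = 180 min.
Lower bound: ⌈180/21⌉ = 9 tape sides.
Also, 10 tracks each exceed 21/2 min, and no two of those can share a side, so at least 10 tape sides are needed.
A packing using 10 tape sides:
  side 1: 20 = 20
  side 2: 19 = 19
  side 3: 19 = 19
  side 4: 19 = 19
  side 5: 16 + 4 = 20
  side 6: 15 + 6 = 21
  side 7: 13 + 6 = 19
  side 8: 12 + 9 = 21
  side 9: 11 = 11
  side 10: 11 = 11
This matches the lower bound, so 10 is optimal.

10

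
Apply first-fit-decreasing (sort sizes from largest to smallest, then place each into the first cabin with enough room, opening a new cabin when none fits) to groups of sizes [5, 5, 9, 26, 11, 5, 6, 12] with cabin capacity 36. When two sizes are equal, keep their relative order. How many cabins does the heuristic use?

Sorted descending: 26, 12, 11, 9, 6, 5, 5, 5.
  26 → cabin 1 (new)  [load 26/36]
  12 → cabin 2 (new)  [load 12/36]
  11 → cabin 2  [load 23/36]
  9 → cabin 1  [load 35/36]
  6 → cabin 2  [load 29/36]
  5 → cabin 2  [load 34/36]
  5 → cabin 3 (new)  [load 5/36]
  5 → cabin 3  [load 10/36]
3 cabins opened.

3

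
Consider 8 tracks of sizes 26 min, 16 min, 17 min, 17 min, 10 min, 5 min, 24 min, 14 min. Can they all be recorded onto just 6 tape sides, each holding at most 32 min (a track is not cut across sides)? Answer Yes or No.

Yes

A valid assignment using 5 tape sides:
  side 1: 26 + 5 = 31
  side 2: 24 = 24
  side 3: 17 + 14 = 31
  side 4: 17 + 10 = 27
  side 5: 16 = 16
That uses only 5 ≤ 6, so 6 tape sides are enough.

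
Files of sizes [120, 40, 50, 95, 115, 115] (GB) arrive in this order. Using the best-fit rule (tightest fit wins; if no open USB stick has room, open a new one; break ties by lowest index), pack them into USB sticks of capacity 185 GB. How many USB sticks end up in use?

4

  120 → USB stick 1 (new)  [load 120/185]
  40 → USB stick 1  [load 160/185]
  50 → USB stick 2 (new)  [load 50/185]
  95 → USB stick 2  [load 145/185]
  115 → USB stick 3 (new)  [load 115/185]
  115 → USB stick 4 (new)  [load 115/185]
4 USB sticks opened.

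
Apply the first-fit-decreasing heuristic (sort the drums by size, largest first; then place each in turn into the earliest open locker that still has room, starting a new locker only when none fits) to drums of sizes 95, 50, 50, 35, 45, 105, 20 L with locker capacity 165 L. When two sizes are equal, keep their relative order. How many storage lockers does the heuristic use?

Sorted descending: 105, 95, 50, 50, 45, 35, 20.
  105 → locker 1 (new)  [load 105/165]
  95 → locker 2 (new)  [load 95/165]
  50 → locker 1  [load 155/165]
  50 → locker 2  [load 145/165]
  45 → locker 3 (new)  [load 45/165]
  35 → locker 3  [load 80/165]
  20 → locker 2  [load 165/165]
3 storage lockers opened.

3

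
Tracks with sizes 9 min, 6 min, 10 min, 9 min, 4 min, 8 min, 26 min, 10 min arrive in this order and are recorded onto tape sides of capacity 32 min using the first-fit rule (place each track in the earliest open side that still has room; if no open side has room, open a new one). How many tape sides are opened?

  9 → side 1 (new)  [load 9/32]
  6 → side 1  [load 15/32]
  10 → side 1  [load 25/32]
  9 → side 2 (new)  [load 9/32]
  4 → side 1  [load 29/32]
  8 → side 2  [load 17/32]
  26 → side 3 (new)  [load 26/32]
  10 → side 2  [load 27/32]
3 tape sides opened.

3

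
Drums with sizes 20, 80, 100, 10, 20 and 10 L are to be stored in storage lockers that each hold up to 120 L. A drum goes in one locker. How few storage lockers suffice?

Total = 100 + 80 + 20 + 20 + 10 + 10 = 240 L.
Lower bound: ⌈240/120⌉ = 2 storage lockers.
A packing using 2 storage lockers:
  locker 1: 100 + 20 = 120
  locker 2: 80 + 20 + 10 + 10 = 120
This matches the lower bound, so 2 is optimal.

2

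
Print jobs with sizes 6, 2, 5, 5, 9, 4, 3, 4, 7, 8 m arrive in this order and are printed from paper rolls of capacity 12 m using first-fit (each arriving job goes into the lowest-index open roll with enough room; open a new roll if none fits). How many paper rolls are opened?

  6 → roll 1 (new)  [load 6/12]
  2 → roll 1  [load 8/12]
  5 → roll 2 (new)  [load 5/12]
  5 → roll 2  [load 10/12]
  9 → roll 3 (new)  [load 9/12]
  4 → roll 1  [load 12/12]
  3 → roll 3  [load 12/12]
  4 → roll 4 (new)  [load 4/12]
  7 → roll 4  [load 11/12]
  8 → roll 5 (new)  [load 8/12]
5 paper rolls opened.

5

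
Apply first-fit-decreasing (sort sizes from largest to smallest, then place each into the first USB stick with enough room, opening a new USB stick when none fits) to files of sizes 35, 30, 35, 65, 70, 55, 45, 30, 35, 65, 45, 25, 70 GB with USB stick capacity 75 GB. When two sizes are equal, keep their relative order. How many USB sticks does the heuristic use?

9

Sorted descending: 70, 70, 65, 65, 55, 45, 45, 35, 35, 35, 30, 30, 25.
  70 → USB stick 1 (new)  [load 70/75]
  70 → USB stick 2 (new)  [load 70/75]
  65 → USB stick 3 (new)  [load 65/75]
  65 → USB stick 4 (new)  [load 65/75]
  55 → USB stick 5 (new)  [load 55/75]
  45 → USB stick 6 (new)  [load 45/75]
  45 → USB stick 7 (new)  [load 45/75]
  35 → USB stick 8 (new)  [load 35/75]
  35 → USB stick 8  [load 70/75]
  35 → USB stick 9 (new)  [load 35/75]
  30 → USB stick 6  [load 75/75]
  30 → USB stick 7  [load 75/75]
  25 → USB stick 9  [load 60/75]
9 USB sticks opened.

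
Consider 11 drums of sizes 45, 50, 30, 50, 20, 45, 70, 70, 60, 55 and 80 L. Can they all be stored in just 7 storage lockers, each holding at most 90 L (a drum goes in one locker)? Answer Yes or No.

Total = 575 L; ⌈575/90⌉ = 7.
The bound of 7 does not rule out 7, but exhaustive search shows no assignment into 7 storage lockers of capacity 90 L exists — the minimum is 8.

No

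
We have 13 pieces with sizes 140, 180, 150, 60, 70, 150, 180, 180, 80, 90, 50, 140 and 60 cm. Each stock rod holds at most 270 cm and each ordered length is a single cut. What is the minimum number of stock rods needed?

Total = 180 + 180 + 180 + 150 + 150 + 140 + 140 + 90 + 80 + 70 + 60 + 60 + 50 = 1530 cm.
Lower bound: ⌈1530/270⌉ = 6 stock rods.
Also, 7 pieces each exceed 135 cm, and no two of those can share a stock rod, so at least 7 stock rods are needed.
A packing using 7 stock rods:
  stock rod 1: 180 + 90 = 270
  stock rod 2: 180 + 80 = 260
  stock rod 3: 180 + 70 = 250
  stock rod 4: 150 + 60 + 60 = 270
  stock rod 5: 150 + 50 = 200
  stock rod 6: 140 = 140
  stock rod 7: 140 = 140
This matches the lower bound, so 7 is optimal.

7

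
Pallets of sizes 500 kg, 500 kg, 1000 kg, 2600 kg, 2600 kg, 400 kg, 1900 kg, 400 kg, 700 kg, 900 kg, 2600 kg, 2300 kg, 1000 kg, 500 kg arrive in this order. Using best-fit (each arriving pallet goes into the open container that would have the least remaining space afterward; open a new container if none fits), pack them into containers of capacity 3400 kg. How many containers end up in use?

6

  500 → container 1 (new)  [load 500/3400]
  500 → container 1  [load 1000/3400]
  1000 → container 1  [load 2000/3400]
  2600 → container 2 (new)  [load 2600/3400]
  2600 → container 3 (new)  [load 2600/3400]
  400 → container 2  [load 3000/3400]
  1900 → container 4 (new)  [load 1900/3400]
  400 → container 2  [load 3400/3400]
  700 → container 3  [load 3300/3400]
  900 → container 1  [load 2900/3400]
  2600 → container 5 (new)  [load 2600/3400]
  2300 → container 6 (new)  [load 2300/3400]
  1000 → container 6  [load 3300/3400]
  500 → container 1  [load 3400/3400]
6 containers opened.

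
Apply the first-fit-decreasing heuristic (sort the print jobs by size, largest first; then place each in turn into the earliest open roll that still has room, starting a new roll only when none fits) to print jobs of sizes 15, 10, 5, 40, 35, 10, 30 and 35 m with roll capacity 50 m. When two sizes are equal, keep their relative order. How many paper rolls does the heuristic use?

Sorted descending: 40, 35, 35, 30, 15, 10, 10, 5.
  40 → roll 1 (new)  [load 40/50]
  35 → roll 2 (new)  [load 35/50]
  35 → roll 3 (new)  [load 35/50]
  30 → roll 4 (new)  [load 30/50]
  15 → roll 2  [load 50/50]
  10 → roll 1  [load 50/50]
  10 → roll 3  [load 45/50]
  5 → roll 3  [load 50/50]
4 paper rolls opened.

4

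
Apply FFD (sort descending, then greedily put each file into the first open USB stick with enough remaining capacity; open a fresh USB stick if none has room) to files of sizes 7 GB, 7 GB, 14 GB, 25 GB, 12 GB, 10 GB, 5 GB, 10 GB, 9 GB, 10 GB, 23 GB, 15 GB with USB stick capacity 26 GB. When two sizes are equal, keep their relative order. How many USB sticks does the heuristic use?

6

Sorted descending: 25, 23, 15, 14, 12, 10, 10, 10, 9, 7, 7, 5.
  25 → USB stick 1 (new)  [load 25/26]
  23 → USB stick 2 (new)  [load 23/26]
  15 → USB stick 3 (new)  [load 15/26]
  14 → USB stick 4 (new)  [load 14/26]
  12 → USB stick 4  [load 26/26]
  10 → USB stick 3  [load 25/26]
  10 → USB stick 5 (new)  [load 10/26]
  10 → USB stick 5  [load 20/26]
  9 → USB stick 6 (new)  [load 9/26]
  7 → USB stick 6  [load 16/26]
  7 → USB stick 6  [load 23/26]
  5 → USB stick 5  [load 25/26]
6 USB sticks opened.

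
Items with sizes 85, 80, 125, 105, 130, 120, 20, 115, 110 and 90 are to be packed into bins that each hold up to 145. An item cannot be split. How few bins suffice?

Total = 130 + 125 + 120 + 115 + 110 + 105 + 90 + 85 + 80 + 20 = 980.
Lower bound: ⌈980/145⌉ = 7 bins.
Also, 9 items each exceed 145/2, and no two of those can share a bin, so at least 9 bins are needed.
A packing using 9 bins:
  bin 1: 130 = 130
  bin 2: 125 + 20 = 145
  bin 3: 120 = 120
  bin 4: 115 = 115
  bin 5: 110 = 110
  bin 6: 105 = 105
  bin 7: 90 = 90
  bin 8: 85 = 85
  bin 9: 80 = 80
This matches the lower bound, so 9 is optimal.

9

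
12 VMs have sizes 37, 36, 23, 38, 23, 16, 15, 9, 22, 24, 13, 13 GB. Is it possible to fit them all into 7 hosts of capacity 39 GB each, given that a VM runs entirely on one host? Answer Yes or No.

Total = 269 GB; ⌈269/39⌉ = 7.
The bound of 7 does not rule out 7, but exhaustive search shows no assignment into 7 hosts of capacity 39 GB exists — the minimum is 8.

No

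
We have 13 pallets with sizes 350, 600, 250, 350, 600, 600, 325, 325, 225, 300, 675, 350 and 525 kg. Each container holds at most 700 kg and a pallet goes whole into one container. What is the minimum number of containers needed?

9

Total = 675 + 600 + 600 + 600 + 525 + 350 + 350 + 350 + 325 + 325 + 300 + 250 + 225 = 5475 kg.
Lower bound: ⌈5475/700⌉ = 8 containers.
A packing using 9 containers:
  container 1: 675 = 675
  container 2: 600 = 600
  container 3: 600 = 600
  container 4: 600 = 600
  container 5: 525 = 525
  container 6: 350 + 350 = 700
  container 7: 350 + 325 = 675
  container 8: 325 + 300 = 625
  container 9: 250 + 225 = 475
No arrangement into 8 containers stays within capacity, so 9 is optimal.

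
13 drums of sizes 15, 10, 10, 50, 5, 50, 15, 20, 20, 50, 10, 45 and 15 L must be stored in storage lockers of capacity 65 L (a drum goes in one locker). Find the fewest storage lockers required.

5

Total = 50 + 50 + 50 + 45 + 20 + 20 + 15 + 15 + 15 + 10 + 10 + 10 + 5 = 315 L.
Lower bound: ⌈315/65⌉ = 5 storage lockers.
A packing using 5 storage lockers:
  locker 1: 50 + 15 = 65
  locker 2: 50 + 15 = 65
  locker 3: 50 + 15 = 65
  locker 4: 45 + 20 = 65
  locker 5: 20 + 10 + 10 + 10 + 5 = 55
This matches the lower bound, so 5 is optimal.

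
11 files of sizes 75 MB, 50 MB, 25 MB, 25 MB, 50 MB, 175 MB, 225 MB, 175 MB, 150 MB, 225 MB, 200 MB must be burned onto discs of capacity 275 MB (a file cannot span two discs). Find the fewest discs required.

Total = 225 + 225 + 200 + 175 + 175 + 150 + 75 + 50 + 50 + 25 + 25 = 1375 MB.
Lower bound: ⌈1375/275⌉ = 5 discs.
Also, 6 files each exceed 275/2 MB, and no two of those can share a disc, so at least 6 discs are needed.
A packing using 6 discs:
  disc 1: 225 + 50 = 275
  disc 2: 225 + 50 = 275
  disc 3: 200 + 75 = 275
  disc 4: 175 + 25 + 25 = 225
  disc 5: 175 = 175
  disc 6: 150 = 150
This matches the lower bound, so 6 is optimal.

6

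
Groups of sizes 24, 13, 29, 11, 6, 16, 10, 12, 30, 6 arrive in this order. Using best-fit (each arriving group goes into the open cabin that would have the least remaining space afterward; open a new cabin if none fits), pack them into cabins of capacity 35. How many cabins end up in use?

  24 → cabin 1 (new)  [load 24/35]
  13 → cabin 2 (new)  [load 13/35]
  29 → cabin 3 (new)  [load 29/35]
  11 → cabin 1  [load 35/35]
  6 → cabin 3  [load 35/35]
  16 → cabin 2  [load 29/35]
  10 → cabin 4 (new)  [load 10/35]
  12 → cabin 4  [load 22/35]
  30 → cabin 5 (new)  [load 30/35]
  6 → cabin 2  [load 35/35]
5 cabins opened.

5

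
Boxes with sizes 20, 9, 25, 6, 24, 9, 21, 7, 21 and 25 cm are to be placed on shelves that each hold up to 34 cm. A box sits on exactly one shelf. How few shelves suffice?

6

Total = 25 + 25 + 24 + 21 + 21 + 20 + 9 + 9 + 7 + 6 = 167 cm.
Lower bound: ⌈167/34⌉ = 5 shelves.
Also, 6 boxes each exceed 17 cm, and no two of those can share a shelf, so at least 6 shelves are needed.
A packing using 6 shelves:
  shelf 1: 25 + 9 = 34
  shelf 2: 25 + 9 = 34
  shelf 3: 24 + 7 = 31
  shelf 4: 21 + 6 = 27
  shelf 5: 21 = 21
  shelf 6: 20 = 20
This matches the lower bound, so 6 is optimal.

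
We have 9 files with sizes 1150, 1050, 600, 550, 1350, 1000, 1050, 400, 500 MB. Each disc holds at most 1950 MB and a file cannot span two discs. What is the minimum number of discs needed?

Total = 1350 + 1150 + 1050 + 1050 + 1000 + 600 + 550 + 500 + 400 = 7650 MB.
Lower bound: ⌈7650/1950⌉ = 4 discs.
Also, 5 files each exceed 975 MB, and no two of those can share a disc, so at least 5 discs are needed.
A packing using 5 discs:
  disc 1: 1350 + 600 = 1950
  disc 2: 1150 + 550 = 1700
  disc 3: 1050 + 500 + 400 = 1950
  disc 4: 1050 = 1050
  disc 5: 1000 = 1000
This matches the lower bound, so 5 is optimal.

5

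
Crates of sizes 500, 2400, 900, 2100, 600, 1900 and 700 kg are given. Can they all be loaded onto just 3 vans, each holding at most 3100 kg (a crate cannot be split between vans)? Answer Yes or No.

Yes

A valid assignment using 3 vans:
  van 1: 2400 + 700 = 3100
  van 2: 2100 + 900 = 3000
  van 3: 1900 + 600 + 500 = 3000
Every load is within 3100 kg, so 3 vans suffice.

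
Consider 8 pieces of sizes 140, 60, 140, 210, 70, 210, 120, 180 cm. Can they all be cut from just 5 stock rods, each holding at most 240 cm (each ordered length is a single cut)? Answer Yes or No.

No

Total = 1130 cm; ⌈1130/240⌉ = 5.
The bound of 5 does not rule out 5, but exhaustive search shows no assignment into 5 stock rods of capacity 240 cm exists — the minimum is 6.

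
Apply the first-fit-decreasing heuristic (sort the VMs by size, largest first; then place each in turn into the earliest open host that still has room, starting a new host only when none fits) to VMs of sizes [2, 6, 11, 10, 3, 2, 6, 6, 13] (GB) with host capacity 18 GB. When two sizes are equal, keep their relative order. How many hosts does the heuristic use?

Sorted descending: 13, 11, 10, 6, 6, 6, 3, 2, 2.
  13 → host 1 (new)  [load 13/18]
  11 → host 2 (new)  [load 11/18]
  10 → host 3 (new)  [load 10/18]
  6 → host 2  [load 17/18]
  6 → host 3  [load 16/18]
  6 → host 4 (new)  [load 6/18]
  3 → host 1  [load 16/18]
  2 → host 1  [load 18/18]
  2 → host 3  [load 18/18]
4 hosts opened.

4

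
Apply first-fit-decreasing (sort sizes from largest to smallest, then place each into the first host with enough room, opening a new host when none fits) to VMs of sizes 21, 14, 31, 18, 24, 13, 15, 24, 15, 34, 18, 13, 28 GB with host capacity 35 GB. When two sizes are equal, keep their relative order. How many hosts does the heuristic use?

9

Sorted descending: 34, 31, 28, 24, 24, 21, 18, 18, 15, 15, 14, 13, 13.
  34 → host 1 (new)  [load 34/35]
  31 → host 2 (new)  [load 31/35]
  28 → host 3 (new)  [load 28/35]
  24 → host 4 (new)  [load 24/35]
  24 → host 5 (new)  [load 24/35]
  21 → host 6 (new)  [load 21/35]
  18 → host 7 (new)  [load 18/35]
  18 → host 8 (new)  [load 18/35]
  15 → host 7  [load 33/35]
  15 → host 8  [load 33/35]
  14 → host 6  [load 35/35]
  13 → host 9 (new)  [load 13/35]
  13 → host 9  [load 26/35]
9 hosts opened.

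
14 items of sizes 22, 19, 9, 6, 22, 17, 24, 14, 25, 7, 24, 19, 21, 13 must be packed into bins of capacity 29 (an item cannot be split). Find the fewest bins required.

10

Total = 25 + 24 + 24 + 22 + 22 + 21 + 19 + 19 + 17 + 14 + 13 + 9 + 7 + 6 = 242.
Lower bound: ⌈242/29⌉ = 9 bins.
A packing using 10 bins:
  bin 1: 25 = 25
  bin 2: 24 = 24
  bin 3: 24 = 24
  bin 4: 22 + 7 = 29
  bin 5: 22 + 6 = 28
  bin 6: 21 = 21
  bin 7: 19 + 9 = 28
  bin 8: 19 = 19
  bin 9: 17 = 17
  bin 10: 14 + 13 = 27
No arrangement into 9 bins stays within capacity, so 10 is optimal.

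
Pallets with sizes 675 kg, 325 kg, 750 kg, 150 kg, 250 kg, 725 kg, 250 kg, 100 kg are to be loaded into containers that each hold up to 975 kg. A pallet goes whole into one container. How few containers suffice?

4

Total = 750 + 725 + 675 + 325 + 250 + 250 + 150 + 100 = 3225 kg.
Lower bound: ⌈3225/975⌉ = 4 containers.
A packing using 4 containers:
  container 1: 750 + 150 = 900
  container 2: 725 + 250 = 975
  container 3: 675 + 250 = 925
  container 4: 325 + 100 = 425
This matches the lower bound, so 4 is optimal.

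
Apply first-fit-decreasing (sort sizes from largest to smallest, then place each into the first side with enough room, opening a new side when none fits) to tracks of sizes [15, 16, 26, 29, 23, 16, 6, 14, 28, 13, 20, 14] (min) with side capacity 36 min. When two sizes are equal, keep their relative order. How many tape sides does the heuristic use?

Sorted descending: 29, 28, 26, 23, 20, 16, 16, 15, 14, 14, 13, 6.
  29 → side 1 (new)  [load 29/36]
  28 → side 2 (new)  [load 28/36]
  26 → side 3 (new)  [load 26/36]
  23 → side 4 (new)  [load 23/36]
  20 → side 5 (new)  [load 20/36]
  16 → side 5  [load 36/36]
  16 → side 6 (new)  [load 16/36]
  15 → side 6  [load 31/36]
  14 → side 7 (new)  [load 14/36]
  14 → side 7  [load 28/36]
  13 → side 4  [load 36/36]
  6 → side 1  [load 35/36]
7 tape sides opened.

7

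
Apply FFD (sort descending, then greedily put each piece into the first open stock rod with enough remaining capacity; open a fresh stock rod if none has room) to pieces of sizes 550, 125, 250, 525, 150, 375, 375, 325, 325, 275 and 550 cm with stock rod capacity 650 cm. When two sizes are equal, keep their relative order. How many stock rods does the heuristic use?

7

Sorted descending: 550, 550, 525, 375, 375, 325, 325, 275, 250, 150, 125.
  550 → stock rod 1 (new)  [load 550/650]
  550 → stock rod 2 (new)  [load 550/650]
  525 → stock rod 3 (new)  [load 525/650]
  375 → stock rod 4 (new)  [load 375/650]
  375 → stock rod 5 (new)  [load 375/650]
  325 → stock rod 6 (new)  [load 325/650]
  325 → stock rod 6  [load 650/650]
  275 → stock rod 4  [load 650/650]
  250 → stock rod 5  [load 625/650]
  150 → stock rod 7 (new)  [load 150/650]
  125 → stock rod 3  [load 650/650]
7 stock rods opened.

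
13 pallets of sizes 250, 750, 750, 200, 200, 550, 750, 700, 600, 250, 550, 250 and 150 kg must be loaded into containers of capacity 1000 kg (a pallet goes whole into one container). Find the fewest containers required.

Total = 750 + 750 + 750 + 700 + 600 + 550 + 550 + 250 + 250 + 250 + 200 + 200 + 150 = 5950 kg.
Lower bound: ⌈5950/1000⌉ = 6 containers.
Also, 7 pallets each exceed 500 kg, and no two of those can share a container, so at least 7 containers are needed.
A packing using 7 containers:
  container 1: 750 + 250 = 1000
  container 2: 750 + 250 = 1000
  container 3: 750 + 250 = 1000
  container 4: 700 + 200 = 900
  container 5: 600 + 200 + 150 = 950
  container 6: 550 = 550
  container 7: 550 = 550
This matches the lower bound, so 7 is optimal.

7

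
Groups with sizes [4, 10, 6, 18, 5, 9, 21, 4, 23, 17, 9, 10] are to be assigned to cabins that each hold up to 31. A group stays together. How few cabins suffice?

5

Total = 23 + 21 + 18 + 17 + 10 + 10 + 9 + 9 + 6 + 5 + 4 + 4 = 136.
Lower bound: ⌈136/31⌉ = 5 cabins.
A packing using 5 cabins:
  cabin 1: 23 + 6 = 29
  cabin 2: 21 + 10 = 31
  cabin 3: 18 + 10 = 28
  cabin 4: 17 + 9 + 5 = 31
  cabin 5: 9 + 4 + 4 = 17
This matches the lower bound, so 5 is optimal.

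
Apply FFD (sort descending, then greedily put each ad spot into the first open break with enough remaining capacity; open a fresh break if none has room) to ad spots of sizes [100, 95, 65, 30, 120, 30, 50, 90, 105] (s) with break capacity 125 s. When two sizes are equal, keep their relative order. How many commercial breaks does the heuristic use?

6

Sorted descending: 120, 105, 100, 95, 90, 65, 50, 30, 30.
  120 → break 1 (new)  [load 120/125]
  105 → break 2 (new)  [load 105/125]
  100 → break 3 (new)  [load 100/125]
  95 → break 4 (new)  [load 95/125]
  90 → break 5 (new)  [load 90/125]
  65 → break 6 (new)  [load 65/125]
  50 → break 6  [load 115/125]
  30 → break 4  [load 125/125]
  30 → break 5  [load 120/125]
6 commercial breaks opened.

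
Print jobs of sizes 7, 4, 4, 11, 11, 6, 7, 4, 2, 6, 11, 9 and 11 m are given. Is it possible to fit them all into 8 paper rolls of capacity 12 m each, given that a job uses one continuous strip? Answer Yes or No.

No

Total = 93 m; ⌈93/12⌉ = 8.
The bound of 8 does not rule out 8, but exhaustive search shows no assignment into 8 paper rolls of capacity 12 m exists — the minimum is 9.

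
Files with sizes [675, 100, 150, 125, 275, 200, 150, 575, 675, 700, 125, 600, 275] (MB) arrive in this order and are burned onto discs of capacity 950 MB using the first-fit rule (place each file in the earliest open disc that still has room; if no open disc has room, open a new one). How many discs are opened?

  675 → disc 1 (new)  [load 675/950]
  100 → disc 1  [load 775/950]
  150 → disc 1  [load 925/950]
  125 → disc 2 (new)  [load 125/950]
  275 → disc 2  [load 400/950]
  200 → disc 2  [load 600/950]
  150 → disc 2  [load 750/950]
  575 → disc 3 (new)  [load 575/950]
  675 → disc 4 (new)  [load 675/950]
  700 → disc 5 (new)  [load 700/950]
  125 → disc 2  [load 875/950]
  600 → disc 6 (new)  [load 600/950]
  275 → disc 3  [load 850/950]
6 discs opened.

6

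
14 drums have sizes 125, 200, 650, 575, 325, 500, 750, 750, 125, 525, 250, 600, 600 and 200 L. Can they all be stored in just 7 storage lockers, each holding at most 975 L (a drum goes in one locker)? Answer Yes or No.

Total = 6175 L; ⌈6175/975⌉ = 7.
8 drums each exceed half the capacity and cannot share a locker, forcing at least 8 storage lockers.
At least 8 storage lockers are required, but only 7 are allowed.

No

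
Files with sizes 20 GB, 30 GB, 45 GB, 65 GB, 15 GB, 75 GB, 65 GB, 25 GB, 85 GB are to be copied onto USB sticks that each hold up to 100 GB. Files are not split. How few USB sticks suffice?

Total = 85 + 75 + 65 + 65 + 45 + 30 + 25 + 20 + 15 = 425 GB.
Lower bound: ⌈425/100⌉ = 5 USB sticks.
A packing using 5 USB sticks:
  USB stick 1: 85 + 15 = 100
  USB stick 2: 75 + 25 = 100
  USB stick 3: 65 + 30 = 95
  USB stick 4: 65 + 20 = 85
  USB stick 5: 45 = 45
This matches the lower bound, so 5 is optimal.

5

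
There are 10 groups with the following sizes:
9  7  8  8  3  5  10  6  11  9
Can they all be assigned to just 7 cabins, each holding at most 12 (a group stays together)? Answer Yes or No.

No

Total = 76; ⌈76/12⌉ = 7.
The bound of 7 does not rule out 7, but exhaustive search shows no assignment into 7 cabins of capacity 12 exists — the minimum is 8.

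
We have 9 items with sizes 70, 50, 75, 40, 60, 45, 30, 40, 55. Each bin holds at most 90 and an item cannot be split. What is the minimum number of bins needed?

6

Total = 75 + 70 + 60 + 55 + 50 + 45 + 40 + 40 + 30 = 465.
Lower bound: ⌈465/90⌉ = 6 bins.
A packing using 6 bins:
  bin 1: 75 = 75
  bin 2: 70 = 70
  bin 3: 60 + 30 = 90
  bin 4: 55 = 55
  bin 5: 50 + 40 = 90
  bin 6: 45 + 40 = 85
This matches the lower bound, so 6 is optimal.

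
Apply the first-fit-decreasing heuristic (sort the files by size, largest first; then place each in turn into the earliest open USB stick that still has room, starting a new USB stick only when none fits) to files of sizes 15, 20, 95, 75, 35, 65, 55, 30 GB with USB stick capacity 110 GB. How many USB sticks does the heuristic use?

4

Sorted descending: 95, 75, 65, 55, 35, 30, 20, 15.
  95 → USB stick 1 (new)  [load 95/110]
  75 → USB stick 2 (new)  [load 75/110]
  65 → USB stick 3 (new)  [load 65/110]
  55 → USB stick 4 (new)  [load 55/110]
  35 → USB stick 2  [load 110/110]
  30 → USB stick 3  [load 95/110]
  20 → USB stick 4  [load 75/110]
  15 → USB stick 1  [load 110/110]
4 USB sticks opened.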